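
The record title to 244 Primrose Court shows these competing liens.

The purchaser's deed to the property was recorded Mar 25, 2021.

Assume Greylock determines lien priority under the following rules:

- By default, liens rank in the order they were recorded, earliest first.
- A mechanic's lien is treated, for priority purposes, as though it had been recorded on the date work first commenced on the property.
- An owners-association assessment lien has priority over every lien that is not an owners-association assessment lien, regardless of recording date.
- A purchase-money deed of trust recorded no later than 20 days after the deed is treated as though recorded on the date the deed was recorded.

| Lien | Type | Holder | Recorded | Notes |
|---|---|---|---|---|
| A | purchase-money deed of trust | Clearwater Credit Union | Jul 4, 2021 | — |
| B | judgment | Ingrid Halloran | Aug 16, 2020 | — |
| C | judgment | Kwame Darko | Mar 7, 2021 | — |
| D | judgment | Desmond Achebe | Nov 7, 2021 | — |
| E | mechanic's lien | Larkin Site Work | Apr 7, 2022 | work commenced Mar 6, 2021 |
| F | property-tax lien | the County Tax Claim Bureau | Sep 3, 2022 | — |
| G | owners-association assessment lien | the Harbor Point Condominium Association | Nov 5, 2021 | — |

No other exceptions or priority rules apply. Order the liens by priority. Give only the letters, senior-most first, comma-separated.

G, B, E, C, A, D, F

First, effective dates: A missed the 20-day window (101 days after the deed), so its recording date stands; E is treated as recorded Mar 6, 2021, the work-commencement date.
G is an owners-association assessment lien, so it outranks all other liens regardless of date.
Among the remaining liens, by effective date: B (Aug 16, 2020), E (Mar 6, 2021), C (Mar 7, 2021), A (Jul 4, 2021), D (Nov 7, 2021), F (Sep 3, 2022).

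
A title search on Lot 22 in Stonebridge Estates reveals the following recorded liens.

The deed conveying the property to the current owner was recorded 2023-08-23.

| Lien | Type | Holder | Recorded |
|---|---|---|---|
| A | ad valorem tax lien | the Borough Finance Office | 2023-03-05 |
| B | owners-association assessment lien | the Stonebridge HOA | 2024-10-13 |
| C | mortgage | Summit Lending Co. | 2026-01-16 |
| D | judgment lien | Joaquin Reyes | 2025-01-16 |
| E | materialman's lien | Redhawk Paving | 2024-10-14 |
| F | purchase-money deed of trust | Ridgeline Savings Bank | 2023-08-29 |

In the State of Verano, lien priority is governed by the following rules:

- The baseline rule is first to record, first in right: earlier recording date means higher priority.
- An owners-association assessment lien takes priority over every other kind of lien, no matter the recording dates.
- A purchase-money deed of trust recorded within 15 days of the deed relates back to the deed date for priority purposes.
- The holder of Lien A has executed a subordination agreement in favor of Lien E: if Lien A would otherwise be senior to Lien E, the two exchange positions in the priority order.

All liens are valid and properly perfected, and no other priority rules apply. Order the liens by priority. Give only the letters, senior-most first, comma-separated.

B, E, F, A, D, C

Effective dates after the stated exceptions: F was recorded within the 15-day window, so its effective date is the deed date 2023-08-23.
B is an owners-association assessment lien, so it outranks all other liens regardless of date.
Remaining liens by effective date: A (2023-03-05), F (2023-08-23), E (2024-10-14), D (2025-01-16), C (2026-01-16).
A is senior to E before the subordination, so the two trade places.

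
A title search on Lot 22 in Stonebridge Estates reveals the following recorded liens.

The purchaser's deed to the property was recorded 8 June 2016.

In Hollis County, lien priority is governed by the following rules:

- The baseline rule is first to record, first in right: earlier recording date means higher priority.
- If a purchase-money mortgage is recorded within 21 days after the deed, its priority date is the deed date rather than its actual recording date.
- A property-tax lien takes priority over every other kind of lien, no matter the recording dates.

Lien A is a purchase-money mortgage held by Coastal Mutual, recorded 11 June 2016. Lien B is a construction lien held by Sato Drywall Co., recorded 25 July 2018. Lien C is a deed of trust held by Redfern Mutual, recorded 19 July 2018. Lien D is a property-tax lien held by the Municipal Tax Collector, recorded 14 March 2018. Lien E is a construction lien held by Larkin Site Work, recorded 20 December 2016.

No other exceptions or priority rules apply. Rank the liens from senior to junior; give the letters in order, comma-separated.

D, A, E, C, B

Adjusting effective dates: A's effective date is the deed date, 8 June 2016.
D is a property-tax lien, so it outranks all other liens regardless of date.
Ordering the rest by effective date: A (8 June 2016), E (20 December 2016), C (19 July 2018), B (25 July 2018).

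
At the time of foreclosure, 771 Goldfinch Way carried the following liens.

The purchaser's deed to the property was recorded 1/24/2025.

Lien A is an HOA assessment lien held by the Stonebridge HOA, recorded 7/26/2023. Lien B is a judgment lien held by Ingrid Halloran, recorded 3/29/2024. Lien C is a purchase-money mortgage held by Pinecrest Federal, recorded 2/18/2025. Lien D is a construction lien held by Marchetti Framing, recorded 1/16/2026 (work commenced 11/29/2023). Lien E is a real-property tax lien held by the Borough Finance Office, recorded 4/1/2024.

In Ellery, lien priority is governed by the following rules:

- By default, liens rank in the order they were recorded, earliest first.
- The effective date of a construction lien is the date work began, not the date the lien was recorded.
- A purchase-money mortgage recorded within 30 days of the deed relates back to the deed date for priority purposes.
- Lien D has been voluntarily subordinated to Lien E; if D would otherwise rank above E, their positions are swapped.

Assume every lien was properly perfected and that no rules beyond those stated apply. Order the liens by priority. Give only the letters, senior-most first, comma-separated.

A, E, B, D, C

Effective dates after the stated exceptions: C's effective date is the deed date, 1/24/2025; D relates back to 11/29/2023 (work commenced).
Ordering by effective date: A (7/26/2023), D (11/29/2023), B (3/29/2024), E (4/1/2024), C (1/24/2025).
D is senior to E before the subordination, so the two trade places.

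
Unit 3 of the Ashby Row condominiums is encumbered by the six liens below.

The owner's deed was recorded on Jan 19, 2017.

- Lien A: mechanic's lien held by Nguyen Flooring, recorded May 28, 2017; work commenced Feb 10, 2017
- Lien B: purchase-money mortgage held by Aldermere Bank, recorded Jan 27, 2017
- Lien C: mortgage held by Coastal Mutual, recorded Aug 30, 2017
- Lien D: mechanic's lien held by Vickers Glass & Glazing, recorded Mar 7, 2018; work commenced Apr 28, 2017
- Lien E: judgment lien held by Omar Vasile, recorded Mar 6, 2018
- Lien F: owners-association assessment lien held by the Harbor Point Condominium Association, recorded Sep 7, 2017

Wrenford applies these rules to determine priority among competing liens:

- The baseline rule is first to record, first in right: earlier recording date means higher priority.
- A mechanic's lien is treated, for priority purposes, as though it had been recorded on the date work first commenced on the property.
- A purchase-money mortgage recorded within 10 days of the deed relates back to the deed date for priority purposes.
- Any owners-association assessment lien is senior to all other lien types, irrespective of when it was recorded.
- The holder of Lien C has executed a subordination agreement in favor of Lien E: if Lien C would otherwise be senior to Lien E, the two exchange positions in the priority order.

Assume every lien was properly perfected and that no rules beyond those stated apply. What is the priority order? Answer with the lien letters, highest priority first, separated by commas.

F, B, A, D, E, C

First, effective dates: A relates back to Feb 10, 2017 (work commenced); B's effective date is the deed date, Jan 19, 2017; D relates back to Apr 28, 2017 (work commenced).
F, as an owners-association assessment lien, has superpriority and ranks first.
Ordering the rest by effective date: B (Jan 19, 2017), A (Feb 10, 2017), D (Apr 28, 2017), C (Aug 30, 2017), E (Mar 6, 2018).
C would otherwise be senior to E, so under the subordination agreement C and E exchange positions.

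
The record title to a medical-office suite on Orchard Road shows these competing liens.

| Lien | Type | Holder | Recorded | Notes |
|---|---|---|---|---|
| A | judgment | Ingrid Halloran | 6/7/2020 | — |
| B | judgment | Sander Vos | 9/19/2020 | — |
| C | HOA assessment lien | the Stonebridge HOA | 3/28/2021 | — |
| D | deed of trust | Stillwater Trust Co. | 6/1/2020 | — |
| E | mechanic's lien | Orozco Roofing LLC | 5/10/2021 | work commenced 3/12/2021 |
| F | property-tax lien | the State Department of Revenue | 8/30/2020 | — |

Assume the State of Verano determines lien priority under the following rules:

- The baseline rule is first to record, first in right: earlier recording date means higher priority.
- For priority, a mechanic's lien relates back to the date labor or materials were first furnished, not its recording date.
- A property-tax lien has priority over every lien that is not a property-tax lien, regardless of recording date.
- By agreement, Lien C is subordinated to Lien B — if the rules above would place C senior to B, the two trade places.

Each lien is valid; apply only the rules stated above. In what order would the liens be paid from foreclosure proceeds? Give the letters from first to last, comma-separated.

Effective dates after the stated exceptions: E's effective date is 3/12/2021, when work began.
F is a property-tax lien and takes priority over every other lien.
Ordering the rest by effective date: D (6/1/2020), A (6/7/2020), B (9/19/2020), E (3/12/2021), C (3/28/2021).
C is already junior to B, so the subordination agreement changes nothing.

F, D, A, B, E, C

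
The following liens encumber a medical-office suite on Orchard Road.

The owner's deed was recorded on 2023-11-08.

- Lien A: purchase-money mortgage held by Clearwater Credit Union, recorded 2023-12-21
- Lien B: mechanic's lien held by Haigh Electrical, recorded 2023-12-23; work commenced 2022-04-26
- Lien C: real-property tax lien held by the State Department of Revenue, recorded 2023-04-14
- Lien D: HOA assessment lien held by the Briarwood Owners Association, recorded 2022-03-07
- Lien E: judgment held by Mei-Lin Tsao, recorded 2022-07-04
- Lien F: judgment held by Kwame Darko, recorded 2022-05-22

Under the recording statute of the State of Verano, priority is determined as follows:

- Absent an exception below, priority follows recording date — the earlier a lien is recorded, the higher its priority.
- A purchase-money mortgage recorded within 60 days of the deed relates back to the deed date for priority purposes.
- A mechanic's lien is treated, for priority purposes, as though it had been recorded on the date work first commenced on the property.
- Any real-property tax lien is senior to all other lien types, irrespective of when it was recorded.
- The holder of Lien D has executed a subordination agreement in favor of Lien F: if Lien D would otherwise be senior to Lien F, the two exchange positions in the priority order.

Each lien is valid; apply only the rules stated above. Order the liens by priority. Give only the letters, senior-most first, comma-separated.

Adjusting effective dates: A's effective date is the deed date, 2023-11-08; B's effective date is 2022-04-26, when work began.
As a real-property tax lien, C is senior to every other lien.
Ordering the rest by effective date: D (2022-03-07), B (2022-04-26), F (2022-05-22), E (2022-07-04), A (2023-11-08).
D would otherwise be senior to F, so under the subordination agreement D and F exchange positions.

C, F, B, D, E, A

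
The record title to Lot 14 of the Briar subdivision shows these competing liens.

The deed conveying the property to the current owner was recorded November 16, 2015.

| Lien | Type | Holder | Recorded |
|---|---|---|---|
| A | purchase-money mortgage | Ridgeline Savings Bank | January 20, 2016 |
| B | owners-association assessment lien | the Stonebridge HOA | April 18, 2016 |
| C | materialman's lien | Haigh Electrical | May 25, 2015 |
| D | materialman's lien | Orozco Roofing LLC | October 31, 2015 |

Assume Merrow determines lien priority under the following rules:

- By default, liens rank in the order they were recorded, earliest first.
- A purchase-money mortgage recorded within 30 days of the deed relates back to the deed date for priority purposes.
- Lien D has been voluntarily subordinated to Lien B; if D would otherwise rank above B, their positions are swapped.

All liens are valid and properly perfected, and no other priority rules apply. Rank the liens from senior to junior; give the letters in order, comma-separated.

Adjusting effective dates: A was recorded 65 days after the deed — beyond 30 days — so no relation-back applies.
By effective date: C (May 25, 2015), D (October 31, 2015), A (January 20, 2016), B (April 18, 2016).
D would otherwise be senior to B, so under the subordination agreement D and B exchange positions.

C, B, A, D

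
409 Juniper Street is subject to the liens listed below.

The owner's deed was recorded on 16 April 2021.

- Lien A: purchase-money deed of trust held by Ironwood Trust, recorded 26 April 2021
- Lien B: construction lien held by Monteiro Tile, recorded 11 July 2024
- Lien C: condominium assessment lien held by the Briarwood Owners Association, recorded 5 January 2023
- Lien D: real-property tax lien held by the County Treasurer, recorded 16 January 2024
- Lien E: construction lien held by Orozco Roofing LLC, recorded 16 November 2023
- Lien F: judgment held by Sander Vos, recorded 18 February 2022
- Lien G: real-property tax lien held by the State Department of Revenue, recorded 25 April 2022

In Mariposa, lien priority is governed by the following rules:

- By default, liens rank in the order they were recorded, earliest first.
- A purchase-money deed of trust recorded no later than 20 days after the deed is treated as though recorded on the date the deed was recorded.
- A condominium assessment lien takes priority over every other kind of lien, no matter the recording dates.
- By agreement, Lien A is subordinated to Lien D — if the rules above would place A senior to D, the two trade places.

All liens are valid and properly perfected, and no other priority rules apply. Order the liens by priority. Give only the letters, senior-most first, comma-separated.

First, effective dates: A's effective date is the deed date, 16 April 2021.
C is a condominium assessment lien and takes priority over every other lien.
The other liens, earliest effective date first: A (16 April 2021), F (18 February 2022), G (25 April 2022), E (16 November 2023), D (16 January 2024), B (11 July 2024).
A is senior to D before the subordination, so the two trade places.

C, D, F, G, E, A, B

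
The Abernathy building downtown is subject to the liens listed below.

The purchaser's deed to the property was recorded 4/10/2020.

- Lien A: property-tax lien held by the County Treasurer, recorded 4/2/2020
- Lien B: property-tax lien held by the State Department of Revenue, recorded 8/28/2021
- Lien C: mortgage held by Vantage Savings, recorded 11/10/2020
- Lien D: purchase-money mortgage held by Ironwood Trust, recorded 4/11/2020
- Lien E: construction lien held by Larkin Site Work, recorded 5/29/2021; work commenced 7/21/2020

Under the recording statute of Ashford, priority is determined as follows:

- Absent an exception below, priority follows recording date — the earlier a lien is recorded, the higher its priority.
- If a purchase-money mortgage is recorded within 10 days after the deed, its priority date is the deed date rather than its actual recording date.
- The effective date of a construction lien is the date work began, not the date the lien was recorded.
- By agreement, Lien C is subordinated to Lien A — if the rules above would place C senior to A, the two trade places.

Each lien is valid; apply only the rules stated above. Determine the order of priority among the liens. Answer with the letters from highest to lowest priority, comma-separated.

A, D, E, C, B

Adjusting effective dates: D was recorded within the 10-day window, so its effective date is the deed date 4/10/2020; E's effective date is 7/21/2020, when work began.
Sorted by effective date: A (4/2/2020), D (4/10/2020), E (7/21/2020), C (11/10/2020), B (8/28/2021).
Since C is not senior to A, the subordination leaves the order unchanged.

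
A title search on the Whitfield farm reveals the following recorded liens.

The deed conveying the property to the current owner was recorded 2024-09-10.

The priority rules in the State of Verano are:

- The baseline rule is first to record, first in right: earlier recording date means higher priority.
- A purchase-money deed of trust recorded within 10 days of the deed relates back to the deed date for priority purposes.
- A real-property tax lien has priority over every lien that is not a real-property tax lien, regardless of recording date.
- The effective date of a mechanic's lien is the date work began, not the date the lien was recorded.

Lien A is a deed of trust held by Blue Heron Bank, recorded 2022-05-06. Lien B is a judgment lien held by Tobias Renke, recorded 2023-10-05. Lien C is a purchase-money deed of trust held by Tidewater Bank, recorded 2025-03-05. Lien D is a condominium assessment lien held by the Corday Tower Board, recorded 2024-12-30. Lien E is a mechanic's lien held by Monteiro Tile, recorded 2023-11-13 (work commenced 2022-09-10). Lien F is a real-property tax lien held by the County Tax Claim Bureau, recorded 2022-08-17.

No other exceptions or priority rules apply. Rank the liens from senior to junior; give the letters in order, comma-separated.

Effective dates after the stated exceptions: C was recorded 176 days after the deed, outside the 10-day window, so it keeps its recording date; E relates back to 2022-09-10 (work commenced).
As a real-property tax lien, F is senior to every other lien.
The other liens, earliest effective date first: A (2022-05-06), E (2022-09-10), B (2023-10-05), D (2024-12-30), C (2025-03-05).

F, A, E, B, D, C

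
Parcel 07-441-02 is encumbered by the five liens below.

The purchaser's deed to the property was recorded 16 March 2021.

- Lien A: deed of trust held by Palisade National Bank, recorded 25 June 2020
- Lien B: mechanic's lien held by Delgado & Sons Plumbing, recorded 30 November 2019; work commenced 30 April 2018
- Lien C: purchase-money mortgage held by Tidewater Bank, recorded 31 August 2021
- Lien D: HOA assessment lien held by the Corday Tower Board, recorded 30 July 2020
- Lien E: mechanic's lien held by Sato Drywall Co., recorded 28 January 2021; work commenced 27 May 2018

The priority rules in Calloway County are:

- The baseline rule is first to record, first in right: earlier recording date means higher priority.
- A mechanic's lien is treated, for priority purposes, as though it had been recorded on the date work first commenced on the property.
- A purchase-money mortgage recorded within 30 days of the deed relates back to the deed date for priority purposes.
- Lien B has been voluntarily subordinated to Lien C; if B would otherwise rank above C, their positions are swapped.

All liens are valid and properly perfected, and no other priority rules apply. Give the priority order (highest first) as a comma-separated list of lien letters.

First, effective dates: B is treated as recorded 30 April 2018, the work-commencement date; C was recorded 168 days after the deed, outside the 30-day window, so it keeps its recording date; E relates back to 27 May 2018 (work commenced).
Sorted by effective date: B (30 April 2018), E (27 May 2018), A (25 June 2020), D (30 July 2020), C (31 August 2021).
B would otherwise be senior to C, so under the subordination agreement B and C exchange positions.

C, E, A, D, B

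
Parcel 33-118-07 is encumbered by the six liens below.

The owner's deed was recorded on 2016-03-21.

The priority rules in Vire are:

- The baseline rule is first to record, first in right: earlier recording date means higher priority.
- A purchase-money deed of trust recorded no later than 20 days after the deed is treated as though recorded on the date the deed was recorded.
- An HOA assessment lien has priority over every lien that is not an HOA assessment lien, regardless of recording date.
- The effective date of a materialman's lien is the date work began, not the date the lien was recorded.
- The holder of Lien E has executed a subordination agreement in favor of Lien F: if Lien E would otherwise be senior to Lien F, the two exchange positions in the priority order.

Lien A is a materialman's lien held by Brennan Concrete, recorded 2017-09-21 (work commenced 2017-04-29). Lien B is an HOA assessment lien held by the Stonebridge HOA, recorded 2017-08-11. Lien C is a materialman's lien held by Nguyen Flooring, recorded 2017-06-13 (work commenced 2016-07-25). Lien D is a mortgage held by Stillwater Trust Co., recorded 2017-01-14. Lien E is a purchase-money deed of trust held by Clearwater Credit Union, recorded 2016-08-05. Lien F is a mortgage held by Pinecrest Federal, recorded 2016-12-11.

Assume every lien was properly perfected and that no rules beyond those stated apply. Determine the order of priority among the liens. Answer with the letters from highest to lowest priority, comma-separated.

Effective dates after the stated exceptions: A's effective date is 2017-04-29, when work began; C is treated as recorded 2016-07-25, the work-commencement date; E was recorded 137 days after the deed — beyond 20 days — so no relation-back applies.
B, as an HOA assessment lien, has superpriority and ranks first.
Remaining liens by effective date: C (2016-07-25), E (2016-08-05), F (2016-12-11), D (2017-01-14), A (2017-04-29).
E would otherwise be senior to F, so under the subordination agreement E and F exchange positions.

B, C, F, E, D, A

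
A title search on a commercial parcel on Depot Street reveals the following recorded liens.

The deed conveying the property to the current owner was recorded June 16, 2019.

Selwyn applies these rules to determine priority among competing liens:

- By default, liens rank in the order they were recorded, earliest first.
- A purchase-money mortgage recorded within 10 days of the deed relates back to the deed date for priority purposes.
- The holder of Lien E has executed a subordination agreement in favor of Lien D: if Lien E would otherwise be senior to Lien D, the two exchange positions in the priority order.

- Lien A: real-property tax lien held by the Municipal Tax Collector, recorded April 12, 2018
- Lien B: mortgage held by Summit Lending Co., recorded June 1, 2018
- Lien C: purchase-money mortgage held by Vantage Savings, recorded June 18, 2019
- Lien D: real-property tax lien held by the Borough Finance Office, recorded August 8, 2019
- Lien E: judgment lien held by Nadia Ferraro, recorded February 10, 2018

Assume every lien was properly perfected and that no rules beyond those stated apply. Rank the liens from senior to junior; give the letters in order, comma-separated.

D, A, B, C, E

Adjusting effective dates: C was recorded within the 10-day window, so its effective date is the deed date June 16, 2019.
By effective date, earliest first: E (February 10, 2018), A (April 12, 2018), B (June 1, 2018), C (June 16, 2019), D (August 8, 2019).
E would otherwise be senior to D, so under the subordination agreement E and D exchange positions.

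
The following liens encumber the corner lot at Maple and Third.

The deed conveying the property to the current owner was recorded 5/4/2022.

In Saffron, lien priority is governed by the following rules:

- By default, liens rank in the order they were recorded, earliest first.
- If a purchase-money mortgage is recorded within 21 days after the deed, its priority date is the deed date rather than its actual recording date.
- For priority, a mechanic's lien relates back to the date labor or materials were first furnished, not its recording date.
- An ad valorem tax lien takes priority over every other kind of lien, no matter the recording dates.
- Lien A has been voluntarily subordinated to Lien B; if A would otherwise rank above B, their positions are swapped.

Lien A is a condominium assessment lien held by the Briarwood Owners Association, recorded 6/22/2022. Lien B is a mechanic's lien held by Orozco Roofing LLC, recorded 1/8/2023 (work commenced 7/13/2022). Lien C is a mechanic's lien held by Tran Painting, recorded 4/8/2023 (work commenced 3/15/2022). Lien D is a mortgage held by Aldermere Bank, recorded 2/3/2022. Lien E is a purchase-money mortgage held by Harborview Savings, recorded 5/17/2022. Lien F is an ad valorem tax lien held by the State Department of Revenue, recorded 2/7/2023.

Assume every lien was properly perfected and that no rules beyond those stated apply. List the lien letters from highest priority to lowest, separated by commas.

Adjusting effective dates: B relates back to 7/13/2022 (work commenced); C is treated as recorded 3/15/2022, the work-commencement date; E was recorded within the 21-day window, so its effective date is the deed date 5/4/2022.
As an ad valorem tax lien, F is senior to every other lien.
Remaining liens by effective date: D (2/3/2022), C (3/15/2022), E (5/4/2022), A (6/22/2022), B (7/13/2022).
Because A would otherwise rank above B, the subordination swaps them.

F, D, C, E, B, A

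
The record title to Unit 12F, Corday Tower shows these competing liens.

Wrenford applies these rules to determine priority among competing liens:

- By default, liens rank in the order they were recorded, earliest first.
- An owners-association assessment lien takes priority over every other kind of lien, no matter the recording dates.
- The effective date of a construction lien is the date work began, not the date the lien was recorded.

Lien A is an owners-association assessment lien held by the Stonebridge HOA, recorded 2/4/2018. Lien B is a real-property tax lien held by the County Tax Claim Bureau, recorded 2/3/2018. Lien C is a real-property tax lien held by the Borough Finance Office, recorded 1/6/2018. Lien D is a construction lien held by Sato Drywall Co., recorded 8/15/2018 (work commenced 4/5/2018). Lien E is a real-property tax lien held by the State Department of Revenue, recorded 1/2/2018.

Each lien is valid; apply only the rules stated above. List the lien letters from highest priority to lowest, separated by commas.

Adjusting effective dates: D relates back to 4/5/2018 (work commenced).
As an owners-association assessment lien, A is senior to every other lien.
The other liens, earliest effective date first: E (1/2/2018), C (1/6/2018), B (2/3/2018), D (4/5/2018).

A, E, C, B, D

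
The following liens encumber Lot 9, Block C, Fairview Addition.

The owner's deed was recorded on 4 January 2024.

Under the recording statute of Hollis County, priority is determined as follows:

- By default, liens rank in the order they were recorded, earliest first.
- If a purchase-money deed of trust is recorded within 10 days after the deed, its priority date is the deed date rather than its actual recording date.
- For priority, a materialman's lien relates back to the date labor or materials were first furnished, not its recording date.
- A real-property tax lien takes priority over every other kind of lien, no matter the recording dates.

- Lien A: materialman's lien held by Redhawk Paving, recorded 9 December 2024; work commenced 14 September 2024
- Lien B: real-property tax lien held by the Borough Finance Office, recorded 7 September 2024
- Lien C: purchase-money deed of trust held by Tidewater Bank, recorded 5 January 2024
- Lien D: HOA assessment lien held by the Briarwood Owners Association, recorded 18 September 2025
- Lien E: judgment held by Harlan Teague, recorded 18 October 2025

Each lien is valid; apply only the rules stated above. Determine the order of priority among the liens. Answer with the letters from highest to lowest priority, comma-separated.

B, C, A, D, E

Effective dates after the stated exceptions: A is treated as recorded 14 September 2024, the work-commencement date; C relates back to the deed date 4 January 2024.
B is a real-property tax lien and takes priority over every other lien.
The other liens, earliest effective date first: C (4 January 2024), A (14 September 2024), D (18 September 2025), E (18 October 2025).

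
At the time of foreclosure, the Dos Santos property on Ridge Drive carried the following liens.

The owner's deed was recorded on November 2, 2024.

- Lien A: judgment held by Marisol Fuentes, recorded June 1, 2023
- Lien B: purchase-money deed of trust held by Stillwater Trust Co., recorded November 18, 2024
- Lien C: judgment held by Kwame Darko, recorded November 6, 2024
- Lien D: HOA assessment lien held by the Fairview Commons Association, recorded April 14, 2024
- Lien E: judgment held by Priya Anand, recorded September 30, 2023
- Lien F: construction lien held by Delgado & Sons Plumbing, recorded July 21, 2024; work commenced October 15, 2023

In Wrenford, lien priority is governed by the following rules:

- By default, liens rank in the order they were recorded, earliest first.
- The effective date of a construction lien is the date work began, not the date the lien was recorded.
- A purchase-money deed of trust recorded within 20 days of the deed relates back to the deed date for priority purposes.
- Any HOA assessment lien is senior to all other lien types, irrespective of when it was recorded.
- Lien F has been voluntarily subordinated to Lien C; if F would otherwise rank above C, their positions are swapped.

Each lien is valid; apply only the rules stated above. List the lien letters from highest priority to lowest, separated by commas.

D, A, E, C, B, F

Adjusting effective dates: B was recorded within the 20-day window, so its effective date is the deed date November 2, 2024; F is treated as recorded October 15, 2023, the work-commencement date.
D, as an HOA assessment lien, has superpriority and ranks first.
Ordering the rest by effective date: A (June 1, 2023), E (September 30, 2023), F (October 15, 2023), B (November 2, 2024), C (November 6, 2024).
F is senior to C before the subordination, so the two trade places.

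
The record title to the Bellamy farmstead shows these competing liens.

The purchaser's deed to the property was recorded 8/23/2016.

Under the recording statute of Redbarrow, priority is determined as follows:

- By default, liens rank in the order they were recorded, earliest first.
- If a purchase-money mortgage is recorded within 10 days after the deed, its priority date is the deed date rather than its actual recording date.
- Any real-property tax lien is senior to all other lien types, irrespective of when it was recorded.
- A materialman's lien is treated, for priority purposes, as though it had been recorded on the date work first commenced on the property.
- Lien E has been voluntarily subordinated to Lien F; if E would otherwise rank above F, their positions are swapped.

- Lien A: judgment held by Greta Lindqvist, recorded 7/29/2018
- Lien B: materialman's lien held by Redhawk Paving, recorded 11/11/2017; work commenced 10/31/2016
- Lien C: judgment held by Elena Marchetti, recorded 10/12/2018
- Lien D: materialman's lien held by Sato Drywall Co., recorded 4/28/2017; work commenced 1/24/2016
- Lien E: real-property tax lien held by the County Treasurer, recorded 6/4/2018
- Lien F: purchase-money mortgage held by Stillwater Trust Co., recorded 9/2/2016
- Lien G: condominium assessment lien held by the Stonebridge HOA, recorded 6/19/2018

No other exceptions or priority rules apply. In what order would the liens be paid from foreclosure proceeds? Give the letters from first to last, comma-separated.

F, D, E, B, G, A, C

First, effective dates: B is treated as recorded 10/31/2016, the work-commencement date; D relates back to 1/24/2016 (work commenced); F was recorded within the 10-day window, so its effective date is the deed date 8/23/2016.
E is a real-property tax lien and takes priority over every other lien.
The other liens, earliest effective date first: D (1/24/2016), F (8/23/2016), B (10/31/2016), G (6/19/2018), A (7/29/2018), C (10/12/2018).
Because E would otherwise rank above F, the subordination swaps them.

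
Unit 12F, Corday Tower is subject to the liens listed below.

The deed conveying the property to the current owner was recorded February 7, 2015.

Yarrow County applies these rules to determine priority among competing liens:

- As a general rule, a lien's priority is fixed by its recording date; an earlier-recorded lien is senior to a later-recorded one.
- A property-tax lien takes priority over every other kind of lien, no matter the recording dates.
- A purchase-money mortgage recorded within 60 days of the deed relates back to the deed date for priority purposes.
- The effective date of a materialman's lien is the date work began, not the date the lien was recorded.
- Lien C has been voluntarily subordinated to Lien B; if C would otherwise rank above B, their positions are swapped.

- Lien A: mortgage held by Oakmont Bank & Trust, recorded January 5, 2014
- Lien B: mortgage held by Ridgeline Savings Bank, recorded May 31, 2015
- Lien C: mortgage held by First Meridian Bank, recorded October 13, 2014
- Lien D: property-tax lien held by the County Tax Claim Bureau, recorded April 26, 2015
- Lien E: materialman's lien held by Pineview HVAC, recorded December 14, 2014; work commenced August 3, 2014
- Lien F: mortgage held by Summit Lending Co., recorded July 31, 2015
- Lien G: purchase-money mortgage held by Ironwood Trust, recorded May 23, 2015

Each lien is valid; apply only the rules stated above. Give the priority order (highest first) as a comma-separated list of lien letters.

Effective dates after the stated exceptions: E relates back to August 3, 2014 (work commenced); G was recorded 105 days after the deed, outside the 60-day window, so it keeps its recording date.
D, as a property-tax lien, has superpriority and ranks first.
The other liens, earliest effective date first: A (January 5, 2014), E (August 3, 2014), C (October 13, 2014), G (May 23, 2015), B (May 31, 2015), F (July 31, 2015).
The subordination applies — C was senior to B — so C and B swap.

D, A, E, B, G, C, F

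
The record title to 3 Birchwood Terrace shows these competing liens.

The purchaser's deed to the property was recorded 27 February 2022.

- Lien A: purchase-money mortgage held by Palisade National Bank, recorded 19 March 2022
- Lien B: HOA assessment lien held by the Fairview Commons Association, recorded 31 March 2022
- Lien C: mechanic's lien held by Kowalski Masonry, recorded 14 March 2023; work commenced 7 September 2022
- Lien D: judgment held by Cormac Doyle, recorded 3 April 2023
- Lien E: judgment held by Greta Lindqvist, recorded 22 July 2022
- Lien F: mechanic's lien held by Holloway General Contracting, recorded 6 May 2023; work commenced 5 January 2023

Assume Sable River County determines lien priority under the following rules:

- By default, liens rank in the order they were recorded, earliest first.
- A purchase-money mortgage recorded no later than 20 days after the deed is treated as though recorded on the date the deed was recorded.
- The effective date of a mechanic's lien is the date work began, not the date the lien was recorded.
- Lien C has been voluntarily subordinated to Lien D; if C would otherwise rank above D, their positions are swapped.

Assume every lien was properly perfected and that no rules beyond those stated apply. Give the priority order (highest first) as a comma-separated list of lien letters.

A, B, E, D, F, C

Adjusting effective dates: A's effective date is the deed date, 27 February 2022; C is treated as recorded 7 September 2022, the work-commencement date; F is treated as recorded 5 January 2023, the work-commencement date.
By effective date: A (27 February 2022), B (31 March 2022), E (22 July 2022), C (7 September 2022), F (5 January 2023), D (3 April 2023).
The subordination applies — C was senior to D — so C and D swap.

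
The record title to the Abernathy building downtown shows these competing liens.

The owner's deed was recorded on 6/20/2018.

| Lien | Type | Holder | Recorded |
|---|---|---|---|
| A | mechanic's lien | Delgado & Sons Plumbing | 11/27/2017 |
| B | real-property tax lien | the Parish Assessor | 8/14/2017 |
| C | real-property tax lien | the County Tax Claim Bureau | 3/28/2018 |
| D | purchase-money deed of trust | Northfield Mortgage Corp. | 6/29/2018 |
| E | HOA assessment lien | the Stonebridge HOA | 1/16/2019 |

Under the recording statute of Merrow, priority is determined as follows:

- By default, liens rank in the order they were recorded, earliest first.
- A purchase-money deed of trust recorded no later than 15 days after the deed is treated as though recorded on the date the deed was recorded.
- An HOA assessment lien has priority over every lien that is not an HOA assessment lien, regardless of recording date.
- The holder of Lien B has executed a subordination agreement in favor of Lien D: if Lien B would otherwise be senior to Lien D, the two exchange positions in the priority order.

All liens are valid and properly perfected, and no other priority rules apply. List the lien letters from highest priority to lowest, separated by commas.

Effective dates: D relates back to the deed date 6/20/2018.
E is an HOA assessment lien, so it outranks all other liens regardless of date.
Ordering the rest by effective date: B (8/14/2017), A (11/27/2017), C (3/28/2018), D (6/20/2018).
Because B would otherwise rank above D, the subordination swaps them.

E, D, A, C, B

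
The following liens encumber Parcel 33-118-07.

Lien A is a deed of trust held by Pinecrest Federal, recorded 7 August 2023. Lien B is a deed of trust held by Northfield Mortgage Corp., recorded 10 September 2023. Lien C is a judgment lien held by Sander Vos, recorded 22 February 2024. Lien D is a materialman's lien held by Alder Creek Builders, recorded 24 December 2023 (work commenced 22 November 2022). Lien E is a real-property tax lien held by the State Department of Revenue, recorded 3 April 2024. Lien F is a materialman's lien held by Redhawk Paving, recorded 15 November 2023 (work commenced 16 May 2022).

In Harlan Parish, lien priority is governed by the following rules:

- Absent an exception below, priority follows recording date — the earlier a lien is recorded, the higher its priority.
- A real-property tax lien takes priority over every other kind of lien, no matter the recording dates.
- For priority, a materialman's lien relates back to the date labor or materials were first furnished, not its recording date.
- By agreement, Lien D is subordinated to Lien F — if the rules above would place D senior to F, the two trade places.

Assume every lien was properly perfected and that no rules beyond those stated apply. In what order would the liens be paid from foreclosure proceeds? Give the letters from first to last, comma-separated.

E, F, D, A, B, C

Effective dates after the stated exceptions: D relates back to 22 November 2022 (work commenced); F is treated as recorded 16 May 2022, the work-commencement date.
E is a real-property tax lien, so it outranks all other liens regardless of date.
Among the remaining liens, by effective date: F (16 May 2022), D (22 November 2022), A (7 August 2023), B (10 September 2023), C (22 February 2024).
D is already junior to F, so the subordination agreement changes nothing.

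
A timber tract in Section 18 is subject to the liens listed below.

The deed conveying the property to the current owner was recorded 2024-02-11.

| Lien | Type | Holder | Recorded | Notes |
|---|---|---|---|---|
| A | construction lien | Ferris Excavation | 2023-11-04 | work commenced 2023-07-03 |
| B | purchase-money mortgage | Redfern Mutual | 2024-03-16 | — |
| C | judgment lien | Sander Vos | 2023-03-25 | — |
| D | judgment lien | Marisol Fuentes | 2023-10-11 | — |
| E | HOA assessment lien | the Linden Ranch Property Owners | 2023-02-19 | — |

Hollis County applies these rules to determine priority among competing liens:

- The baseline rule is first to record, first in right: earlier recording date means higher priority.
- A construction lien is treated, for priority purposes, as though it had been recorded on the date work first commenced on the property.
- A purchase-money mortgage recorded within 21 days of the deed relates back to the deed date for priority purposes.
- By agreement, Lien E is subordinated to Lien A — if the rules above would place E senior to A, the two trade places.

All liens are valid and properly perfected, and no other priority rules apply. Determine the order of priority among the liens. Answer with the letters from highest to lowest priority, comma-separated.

A, C, E, D, B

Effective dates after the stated exceptions: A relates back to 2023-07-03 (work commenced); B missed the 21-day window (34 days after the deed), so its recording date stands.
By effective date: E (2023-02-19), C (2023-03-25), A (2023-07-03), D (2023-10-11), B (2024-03-16).
E is senior to A before the subordination, so the two trade places.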